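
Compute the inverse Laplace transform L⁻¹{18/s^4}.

L⁻¹{n!/s^(n+1)} = t^n with n=3. So L⁻¹{6/s^4} = t^3, and L⁻¹{18/s^4} = (18/6)·t^3 = 3·t^3

Final answer: 3·t^3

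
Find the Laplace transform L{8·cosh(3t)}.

L{cosh(ωt)} = s/(s² - ω²), so L{cosh(3t)} = s/(s² - 9). Then L{8·cosh(3t)} = 8·s/(s² - 9) = 8s/(s² - 9)

Final answer: 8s/(s² - 9)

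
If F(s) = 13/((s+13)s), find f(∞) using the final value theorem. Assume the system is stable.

f(∞) = lim_{s→0} sF(s) = lim_{s→0} 13/(s+13) = 1

Final answer: 1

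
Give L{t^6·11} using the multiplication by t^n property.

L{11} = 11/s. d^1/ds^1[1/s] = -1/s². d^2/ds^2[1/s] = 2/s^3. d^3/ds^3[1/s] = -6/s^4. d^4/ds^4[1/s] = 24/s^5. d^5/ds^5[1/s] = -120/s^6. d^6/ds^6[1/s] = 720/s^7. So L{t^6} = (-1)^{6}·720/s^7 = 720/s^7. Then L{t^6·11} = 11·720/s^7 = 7920/s^7

Final answer: 7920/s^7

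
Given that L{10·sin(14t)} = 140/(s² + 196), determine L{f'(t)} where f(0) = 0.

L{f'(t)} = s·F(s) - f(0) = s·140/(s² + 196) - 0 = 140s/(s² + 196)

Final answer: 140s/(s² + 196)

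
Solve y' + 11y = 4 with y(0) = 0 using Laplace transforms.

sY + 11Y = 4/s. Y = 4/(s(s+11)). Partial fractions: Y = 4/11/s - 4/11/(s+11)

Final answer: y(t) = 4/11(1 - e^(-11t))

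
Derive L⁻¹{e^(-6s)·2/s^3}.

L⁻¹{2/s^3} = t^2. By the time shift theorem, L⁻¹{e^(-as)F(s)} = u(t-a)f(t-a) with a=6, so L⁻¹{e^(-6s)·2/s^3} = u(t-6)·(t-6)^2

Final answer: u(t-6)·(t-6)^2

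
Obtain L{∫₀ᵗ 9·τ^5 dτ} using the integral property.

L{∫₀ᵗ f(τ)dτ} = F(s)/s with f(t) = 9t^5. F(s) = 1080/s^6, so L{∫₀ᵗ 9·τ^5 dτ} = (1080/s^6)/s = 1080/s^7. (Check: ∫₀ᵗ 9·τ^5 dτ = 9t^6/6.)

Final answer: 1080/s^7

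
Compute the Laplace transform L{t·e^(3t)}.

L{t^n·e^(at)} = n!/(s-a)^(n+1), so L{t·e^(3t)} = 1/(s-3)^2

Final answer: 1/(s-3)^2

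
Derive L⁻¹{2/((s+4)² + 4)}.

Form: b/((s-a)² + b²) → e^(at)sin(bt). With a=-4, b=2

Final answer: e^(-4t)·sin(2t)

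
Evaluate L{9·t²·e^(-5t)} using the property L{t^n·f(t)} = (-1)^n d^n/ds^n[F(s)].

L{e^(-5t)} = 1/(s+5). d/ds[1/(s+5)] = -1/(s+5)². d²/ds²[1/(s+5)] = 2/(s+5)³. So L{t²·e^(-5t)} = (-1)² · 2/(s+5)³ = 2/(s+5)³. Then L{9·t²·e^(-5t)} = 9·2/(s+5)³ = 18/(s+5)³

Final answer: 18/(s+5)³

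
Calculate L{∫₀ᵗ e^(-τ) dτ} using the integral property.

L{∫₀ᵗ f(τ)dτ} = F(s)/s with F(s) = 1/(s+1), so L{∫₀ᵗ e^(-τ) dτ} = 1/(s(s+1))

Final answer: 1/(s(s+1))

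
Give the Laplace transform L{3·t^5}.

L{t^n} = n!/s^(n+1), so L{t^5} = 120/s^6. Then L{3·t^5} = 3·120/s^6 = 360/s^6

Final answer: 360/s^6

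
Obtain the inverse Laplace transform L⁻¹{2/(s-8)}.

L⁻¹{1/(s-a)} = e^(at), so L⁻¹{1/(s-8)} = e^(8t), and L⁻¹{2/(s-8)} = 2·e^(8t)

Final answer: 2·e^(8t)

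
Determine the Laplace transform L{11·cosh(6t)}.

L{cosh(ωt)} = s/(s² - ω²), so L{cosh(6t)} = s/(s² - 36). Then L{11·cosh(6t)} = 11·s/(s² - 36) = 11s/(s² - 36)

Final answer: 11s/(s² - 36)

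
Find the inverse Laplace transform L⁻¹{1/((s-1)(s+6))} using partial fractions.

Decompose: A/(s-1) + B/(s+6). A = 1/7, B = -1/7. f(t) = (e^t - e^(-6t))/7

Final answer: (e^t - e^(-6t))/7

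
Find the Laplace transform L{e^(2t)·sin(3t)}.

L{e^(at)·sin(ωt)} = ω/((s-a)² + ω²), so L{e^(2t)·sin(3t)} = 3/((s-2)² + 9)

Final answer: 3/((s-2)² + 9)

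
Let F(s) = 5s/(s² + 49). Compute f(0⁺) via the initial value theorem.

f(0⁺) = lim_{s→∞} s·5s/(s² + 49) = lim_{s→∞} 5s²/(s² + 49) = 5

Final answer: 5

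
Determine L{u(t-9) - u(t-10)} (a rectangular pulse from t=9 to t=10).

L{u(t-a)} = e^(-as)/s. L{u(t-9) - u(t-10)} = (e^(-9s) - e^(-10s))/s

Final answer: (e^(-9s) - e^(-10s))/s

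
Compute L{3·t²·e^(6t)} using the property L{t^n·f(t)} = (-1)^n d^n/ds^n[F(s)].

L{e^(6t)} = 1/(s-6). d/ds[1/(s-6)] = -1/(s-6)². d²/ds²[1/(s-6)] = 2/(s-6)³. So L{t²·e^(6t)} = (-1)² · 2/(s-6)³ = 2/(s-6)³. Then L{3·t²·e^(6t)} = 3·2/(s-6)³ = 6/(s-6)³

Final answer: 6/(s-6)³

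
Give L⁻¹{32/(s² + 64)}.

This is the form c·a/(s² + a²) with a = 8, c = 4. L⁻¹ = 4·sin(8t)

Final answer: 4·sin(8t)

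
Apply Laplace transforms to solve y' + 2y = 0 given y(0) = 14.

L{y'} + 2L{y} = 0. sY - 14 + 2Y = 0. Y(s+2) = 14. Y = 14/(s+2)

Final answer: y(t) = 14e^(-2t)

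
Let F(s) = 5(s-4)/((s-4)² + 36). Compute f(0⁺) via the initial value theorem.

f(0⁺) = lim_{s→∞} sF(s) = lim_{s→∞} 5s(s-4)/((s-4)² + 36) = 5

Final answer: 5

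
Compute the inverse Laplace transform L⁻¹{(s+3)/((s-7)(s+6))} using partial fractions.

Using partial fractions, f(t) = (10e^(7t) + 3e^(-6t))/13

Final answer: (10e^(7t) + 3e^(-6t))/13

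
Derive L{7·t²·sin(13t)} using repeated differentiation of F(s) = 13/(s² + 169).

F(s) = 13/(s² + 169). F'(s) = -26s/(s² + 169)². F''(s) = -26(169 - 3s²)/(s² + 169)³ = (78s² - 4394)/(s² + 169)³. So L{t²·sin(13t)} = (-1)² F''(s) = (78s² - 4394)/(s² + 169)³. Then L{7·t²·sin(13t)} = 7·(78s² - 4394)/(s² + 169)³ = (546s² - 30758)/(s² + 169)³

Final answer: (546s² - 30758)/(s² + 169)³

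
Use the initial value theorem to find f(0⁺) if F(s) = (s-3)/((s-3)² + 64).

f(0⁺) = lim_{s→∞} sF(s) = lim_{s→∞} s(s-3)/((s-3)² + 64) = 1

Final answer: 1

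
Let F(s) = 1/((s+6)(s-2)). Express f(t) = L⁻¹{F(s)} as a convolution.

1/((s+6)(s-2)) = (1/(s+6))·(1/(s-2)) = L{e^(-6t)}·L{e^(2t)}. So f(t) = e^(-6t)*e^(2t) = ∫₀ᵗ e^(-6τ)·e^(2(t-τ)) dτ

Final answer: ∫₀ᵗ e^(-6τ)·e^(2(t-τ)) dτ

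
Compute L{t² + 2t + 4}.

L{t² + 2t + 4} = 2/s³ + 2/s² + 4/s = 2/s³ + 2/s² + 4/s

Final answer: 2/s³ + 2/s² + 4/s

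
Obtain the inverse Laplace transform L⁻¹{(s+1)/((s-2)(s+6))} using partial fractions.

Using partial fractions, f(t) = (3e^(2t) + 5e^(-6t))/8

Final answer: (3e^(2t) + 5e^(-6t))/8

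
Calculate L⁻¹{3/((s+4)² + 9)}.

Form: b/((s-a)² + b²) → e^(at)sin(bt). With a=-4, b=3

Final answer: e^(-4t)·sin(3t)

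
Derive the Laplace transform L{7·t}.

L{t^n} = n!/s^(n+1), so L{t} = 1/s^2. Then L{7·t} = 7·1/s^2 = 7/s^2

Final answer: 7/s^2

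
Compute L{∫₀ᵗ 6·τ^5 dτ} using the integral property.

L{∫₀ᵗ f(τ)dτ} = F(s)/s with f(t) = 6t^5. F(s) = 720/s^6, so L{∫₀ᵗ 6·τ^5 dτ} = (720/s^6)/s = 720/s^7. (Check: ∫₀ᵗ 6·τ^5 dτ = 6t^6/6.)

Final answer: 720/s^7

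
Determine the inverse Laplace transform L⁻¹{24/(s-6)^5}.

L⁻¹{n!/(s-a)^(n+1)} = t^n·e^(at), so L⁻¹{24/(s-6)^5} = t^4·e^(6t)

Final answer: t^4·e^(6t)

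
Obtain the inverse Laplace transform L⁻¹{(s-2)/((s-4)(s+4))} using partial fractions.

Using partial fractions, f(t) = (2e^(4t) + 6e^(-4t))/8

Final answer: (2e^(4t) + 6e^(-4t))/8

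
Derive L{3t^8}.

L{t^n} = n!/s^(n+1). So L{3t^8} = 3·8!/s^9 = 120960/s^9

Final answer: 120960/s^9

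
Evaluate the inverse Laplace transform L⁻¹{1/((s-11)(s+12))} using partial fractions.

Decompose: A/(s-11) + B/(s+12). A = 1/23, B = -1/23. f(t) = (e^(11t) - e^(-12t))/23

Final answer: (e^(11t) - e^(-12t))/23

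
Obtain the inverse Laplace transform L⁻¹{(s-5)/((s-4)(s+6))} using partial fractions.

Using partial fractions, f(t) = (-e^(4t) + 11e^(-6t))/10

Final answer: (-e^(4t) + 11e^(-6t))/10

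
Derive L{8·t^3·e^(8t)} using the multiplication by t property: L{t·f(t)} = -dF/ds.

Using L{t^n·e^(at)} = n!/(s-a)^(n+1), L{t^3·e^(8t)} = 6/(s-8)^4, so L{8·t^3·e^(8t)} = 8·6/(s-8)^4 = 48/(s-8)^4

Final answer: 48/(s-8)^4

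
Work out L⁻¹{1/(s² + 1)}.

This is the form c·a/(s² + a²) with a = 1. L⁻¹ = sin(t)

Final answer: sin(t)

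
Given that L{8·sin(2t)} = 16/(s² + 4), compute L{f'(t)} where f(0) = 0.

L{f'(t)} = s·F(s) - f(0) = s·16/(s² + 4) - 0 = 16s/(s² + 4)

Final answer: 16s/(s² + 4)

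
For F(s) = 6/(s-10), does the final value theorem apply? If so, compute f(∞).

sF(s) = 6s/(s-10) has a pole at s = 10 in the right half-plane. Theorem does NOT apply (unstable system; f(t) = 6·e^(10t) grows without bound).

Final answer: Not applicable (unstable)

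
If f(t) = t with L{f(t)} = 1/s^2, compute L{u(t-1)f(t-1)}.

Time shift theorem: L{u(t-a)f(t-a)} = e^(-as)F(s). Here a=1, F(s) = 1/s^2, so L{u(t-1)f(t-1)} = e^(-s)·1/s^2

Final answer: e^(-s)·1/s^2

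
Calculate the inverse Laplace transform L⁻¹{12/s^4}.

L⁻¹{n!/s^(n+1)} = t^n with n=3. So L⁻¹{6/s^4} = t^3, and L⁻¹{12/s^4} = (12/6)·t^3 = 2·t^3

Final answer: 2·t^3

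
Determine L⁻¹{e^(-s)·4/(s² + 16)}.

L⁻¹{4/(s² + 16)} = sin(4t). By the time shift theorem, L⁻¹{e^(-as)F(s)} = u(t-a)f(t-a) with a=1, so L⁻¹{e^(-s)·4/(s² + 16)} = u(t-1)·sin(4(t-1))

Final answer: u(t-1)·sin(4(t-1))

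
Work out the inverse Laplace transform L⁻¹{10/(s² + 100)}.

L⁻¹{10/(s² + 100)} = sin(10t)

Final answer: sin(10t)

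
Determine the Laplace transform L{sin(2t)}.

L{sin(ωt)} = ω/(s² + ω²), so L{sin(2t)} = 2/(s² + 4)

Final answer: 2/(s² + 4)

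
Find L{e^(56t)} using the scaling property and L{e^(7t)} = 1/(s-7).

Using L{f(at)} = (1/a)F(s/a) with a=8 and f(t) = e^(7t): L{e^(56t)} = (1/8) · 1/((s/8)-7) = (1/8) · 8/(s-56) = 1/(s-56)

Final answer: 1/(s-56)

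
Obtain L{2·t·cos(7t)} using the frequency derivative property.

L{cos(7t)} = s/(s² + 49). Derivative: d/ds[s/(s² + 49)] = [(s² + 49) - s·2s]/(s² + 49)² = (49 - s²)/(s² + 49)². So L{t·cos(7t)} = -F'(s) = (s² - 49)/(s² + 49)². Then L{2·t·cos(7t)} = 2·(s² - 49)/(s² + 49)²

Final answer: 2·(s² - 49)/(s² + 49)²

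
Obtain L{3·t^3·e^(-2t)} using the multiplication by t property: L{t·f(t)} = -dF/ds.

Using L{t^n·e^(at)} = n!/(s-a)^(n+1), L{t^3·e^(-2t)} = 6/(s+2)^4, so L{3·t^3·e^(-2t)} = 3·6/(s+2)^4 = 18/(s+2)^4

Final answer: 18/(s+2)^4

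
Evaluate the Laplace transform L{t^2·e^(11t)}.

L{t^n·e^(at)} = n!/(s-a)^(n+1), so L{t^2·e^(11t)} = 2/(s-11)^3

Final answer: 2/(s-11)^3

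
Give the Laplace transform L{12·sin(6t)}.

L{sin(ωt)} = ω/(s² + ω²), so L{sin(6t)} = 6/(s² + 36). Then L{12·sin(6t)} = 12·6/(s² + 36) = 72/(s² + 36)

Final answer: 72/(s² + 36)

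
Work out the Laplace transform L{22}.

L{22} = 22 · L{1} = 22/s

Final answer: 22/s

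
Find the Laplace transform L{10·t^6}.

L{t^n} = n!/s^(n+1), so L{t^6} = 720/s^7. Then L{10·t^6} = 10·720/s^7 = 7200/s^7

Final answer: 7200/s^7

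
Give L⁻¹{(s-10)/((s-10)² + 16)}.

Using frequency shift: L⁻¹{(s-a)/((s-a)² + b²)} = e^(at)cos(bt). Here a=10, b=4

Final answer: e^(10t)·cos(4t)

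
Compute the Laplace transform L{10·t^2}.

L{t^n} = n!/s^(n+1), so L{t^2} = 2/s^3. Then L{10·t^2} = 10·2/s^3 = 20/s^3

Final answer: 20/s^3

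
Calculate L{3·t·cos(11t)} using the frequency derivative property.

L{cos(11t)} = s/(s² + 121). Derivative: d/ds[s/(s² + 121)] = [(s² + 121) - s·2s]/(s² + 121)² = (121 - s²)/(s² + 121)². So L{t·cos(11t)} = -F'(s) = (s² - 121)/(s² + 121)². Then L{3·t·cos(11t)} = 3·(s² - 121)/(s² + 121)²

Final answer: 3·(s² - 121)/(s² + 121)²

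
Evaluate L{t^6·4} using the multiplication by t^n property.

L{4} = 4/s. d^1/ds^1[1/s] = -1/s². d^2/ds^2[1/s] = 2/s^3. d^3/ds^3[1/s] = -6/s^4. d^4/ds^4[1/s] = 24/s^5. d^5/ds^5[1/s] = -120/s^6. d^6/ds^6[1/s] = 720/s^7. So L{t^6} = (-1)^{6}·720/s^7 = 720/s^7. Then L{t^6·4} = 4·720/s^7 = 2880/s^7

Final answer: 2880/s^7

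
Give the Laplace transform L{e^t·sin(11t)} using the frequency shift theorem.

Frequency shift: L{e^(at)f(t)} = F(s-a). L{e^t·sin(11t)} = 11/((s-1)² + 121)

Final answer: 11/((s-1)² + 121)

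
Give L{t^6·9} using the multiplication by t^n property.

L{9} = 9/s. d^1/ds^1[1/s] = -1/s². d^2/ds^2[1/s] = 2/s^3. d^3/ds^3[1/s] = -6/s^4. d^4/ds^4[1/s] = 24/s^5. d^5/ds^5[1/s] = -120/s^6. d^6/ds^6[1/s] = 720/s^7. So L{t^6} = (-1)^{6}·720/s^7 = 720/s^7. Then L{t^6·9} = 9·720/s^7 = 6480/s^7

Final answer: 6480/s^7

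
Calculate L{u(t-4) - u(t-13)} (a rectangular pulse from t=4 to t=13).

L{u(t-a)} = e^(-as)/s. L{u(t-4) - u(t-13)} = (e^(-4s) - e^(-13s))/s

Final answer: (e^(-4s) - e^(-13s))/s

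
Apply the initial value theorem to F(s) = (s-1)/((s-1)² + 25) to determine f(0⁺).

f(0⁺) = lim_{s→∞} sF(s) = lim_{s→∞} s(s-1)/((s-1)² + 25) = 1

Final answer: 1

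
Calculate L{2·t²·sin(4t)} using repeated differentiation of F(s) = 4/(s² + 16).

F(s) = 4/(s² + 16). F'(s) = -8s/(s² + 16)². F''(s) = -8(16 - 3s²)/(s² + 16)³ = (24s² - 128)/(s² + 16)³. So L{t²·sin(4t)} = (-1)² F''(s) = (24s² - 128)/(s² + 16)³. Then L{2·t²·sin(4t)} = 2·(24s² - 128)/(s² + 16)³ = (48s² - 256)/(s² + 16)³

Final answer: (48s² - 256)/(s² + 16)³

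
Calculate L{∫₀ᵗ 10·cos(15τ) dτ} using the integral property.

L{∫₀ᵗ f(τ)dτ} = F(s)/s with F(s) = 10s/(s² + 225), so the result is (10s/(s² + 225))/s = 10/(s² + 225)

Final answer: 10/(s² + 225)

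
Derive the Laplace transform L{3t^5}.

L{3t^5} = 3 · L{t^5} = 3 · 120/s^6 = 360/s^6

Final answer: 360/s^6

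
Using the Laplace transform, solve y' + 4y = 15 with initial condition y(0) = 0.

sY + 4Y = 15/s. Y = 15/(s(s+4)). Partial fractions: Y = 15/4/s - 15/4/(s+4)

Final answer: y(t) = 15/4(1 - e^(-4t))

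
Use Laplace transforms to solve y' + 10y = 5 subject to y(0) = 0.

sY + 10Y = 5/s. Y = 5/(s(s+10)). Partial fractions: Y = 1/2/s - 1/2/(s+10)

Final answer: y(t) = 1/2(1 - e^(-10t))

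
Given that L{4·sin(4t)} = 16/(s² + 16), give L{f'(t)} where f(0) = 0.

L{f'(t)} = s·F(s) - f(0) = s·16/(s² + 16) - 0 = 16s/(s² + 16)

Final answer: 16s/(s² + 16)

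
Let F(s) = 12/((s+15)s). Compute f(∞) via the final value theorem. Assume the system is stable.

f(∞) = lim_{s→0} sF(s) = lim_{s→0} 12/(s+15) = 4/5

Final answer: 4/5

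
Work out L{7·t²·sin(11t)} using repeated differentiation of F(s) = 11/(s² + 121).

F(s) = 11/(s² + 121). F'(s) = -22s/(s² + 121)². F''(s) = -22(121 - 3s²)/(s² + 121)³ = (66s² - 2662)/(s² + 121)³. So L{t²·sin(11t)} = (-1)² F''(s) = (66s² - 2662)/(s² + 121)³. Then L{7·t²·sin(11t)} = 7·(66s² - 2662)/(s² + 121)³ = (462s² - 18634)/(s² + 121)³

Final answer: (462s² - 18634)/(s² + 121)³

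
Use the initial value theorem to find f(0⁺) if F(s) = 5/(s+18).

f(0⁺) = lim_{s→∞} s·5/(s+18) = lim_{s→∞} 5s/(s+18) = 5

Final answer: 5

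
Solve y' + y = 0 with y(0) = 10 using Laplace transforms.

L{y'} + L{y} = 0. sY - 10 + Y = 0. Y(s+1) = 10. Y = 10/(s+1)

Final answer: y(t) = 10e^(-t)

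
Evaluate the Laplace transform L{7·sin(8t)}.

L{sin(ωt)} = ω/(s² + ω²), so L{sin(8t)} = 8/(s² + 64). Then L{7·sin(8t)} = 7·8/(s² + 64) = 56/(s² + 64)

Final answer: 56/(s² + 64)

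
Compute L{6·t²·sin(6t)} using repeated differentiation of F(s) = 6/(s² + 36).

F(s) = 6/(s² + 36). F'(s) = -12s/(s² + 36)². F''(s) = -12(36 - 3s²)/(s² + 36)³ = (36s² - 432)/(s² + 36)³. So L{t²·sin(6t)} = (-1)² F''(s) = (36s² - 432)/(s² + 36)³. Then L{6·t²·sin(6t)} = 6·(36s² - 432)/(s² + 36)³ = (216s² - 2592)/(s² + 36)³

Final answer: (216s² - 2592)/(s² + 36)³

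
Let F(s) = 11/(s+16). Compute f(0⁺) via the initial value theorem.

f(0⁺) = lim_{s→∞} s·11/(s+16) = lim_{s→∞} 11s/(s+16) = 11

Final answer: 11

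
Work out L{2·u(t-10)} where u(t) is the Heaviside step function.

L{u(t-a)} = e^(-as)/s. Here a=10, so L{u(t-10)} = e^(-10s)/s, and L{2·u(t-10)} = 2·e^(-10s)/s

Final answer: 2·e^(-10s)/s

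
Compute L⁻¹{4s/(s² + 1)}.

This is the form c·s/(s² + a²) with a = 1, c = 4. L⁻¹ = 4·cos(t)

Final answer: 4·cos(t)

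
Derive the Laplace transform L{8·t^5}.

L{t^n} = n!/s^(n+1), so L{t^5} = 120/s^6. Then L{8·t^5} = 8·120/s^6 = 960/s^6

Final answer: 960/s^6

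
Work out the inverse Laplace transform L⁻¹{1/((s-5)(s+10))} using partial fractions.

Decompose: A/(s-5) + B/(s+10). A = 1/15, B = -1/15. f(t) = (e^(5t) - e^(-10t))/15

Final answer: (e^(5t) - e^(-10t))/15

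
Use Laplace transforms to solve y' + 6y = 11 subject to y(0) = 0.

sY + 6Y = 11/s. Y = 11/(s(s+6)). Partial fractions: Y = 11/6/s - 11/6/(s+6)

Final answer: y(t) = 11/6(1 - e^(-6t))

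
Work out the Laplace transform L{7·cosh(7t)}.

L{cosh(ωt)} = s/(s² - ω²), so L{cosh(7t)} = s/(s² - 49). Then L{7·cosh(7t)} = 7·s/(s² - 49) = 7s/(s² - 49)

Final answer: 7s/(s² - 49)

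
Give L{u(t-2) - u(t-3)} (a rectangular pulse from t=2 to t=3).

L{u(t-a)} = e^(-as)/s. L{u(t-2) - u(t-3)} = (e^(-2s) - e^(-3s))/s

Final answer: (e^(-2s) - e^(-3s))/s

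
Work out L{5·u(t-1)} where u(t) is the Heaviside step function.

L{u(t-a)} = e^(-as)/s. Here a=1, so L{u(t-1)} = e^(-s)/s, and L{5·u(t-1)} = 5·e^(-s)/s

Final answer: 5·e^(-s)/s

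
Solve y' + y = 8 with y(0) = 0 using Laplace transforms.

sY + Y = 8/s. Y = 8/(s(s+1)). Partial fractions: Y = 8/s - 8/(s+1)

Final answer: y(t) = 8(1 - e^(-t))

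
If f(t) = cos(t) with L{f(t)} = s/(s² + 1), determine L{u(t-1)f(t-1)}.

Time shift theorem: L{u(t-a)f(t-a)} = e^(-as)F(s). Here a=1, F(s) = s/(s² + 1), so L{u(t-1)f(t-1)} = e^(-s)·s/(s² + 1)

Final answer: e^(-s)·s/(s² + 1)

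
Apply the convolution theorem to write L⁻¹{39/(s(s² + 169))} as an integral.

39/(s(s² + 169)) = (1/s)·(39/(s² + 169)) = L{1}·L{3·sin(13t)}. So f(t) = 1*(3·sin(13t)) = ∫₀ᵗ 3·sin(13τ) dτ

Final answer: ∫₀ᵗ 3·sin(13τ) dτ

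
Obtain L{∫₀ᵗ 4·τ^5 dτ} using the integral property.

L{∫₀ᵗ f(τ)dτ} = F(s)/s with f(t) = 4t^5. F(s) = 480/s^6, so L{∫₀ᵗ 4·τ^5 dτ} = (480/s^6)/s = 480/s^7. (Check: ∫₀ᵗ 4·τ^5 dτ = 4t^6/6.)

Final answer: 480/s^7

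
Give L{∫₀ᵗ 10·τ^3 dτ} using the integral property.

L{∫₀ᵗ f(τ)dτ} = F(s)/s with f(t) = 10t^3. F(s) = 60/s^4, so L{∫₀ᵗ 10·τ^3 dτ} = (60/s^4)/s = 60/s^5. (Check: ∫₀ᵗ 10·τ^3 dτ = 10t^4/4.)

Final answer: 60/s^5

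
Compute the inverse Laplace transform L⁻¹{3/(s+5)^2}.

L⁻¹{n!/(s-a)^(n+1)} = t^n·e^(at) with n=1, a=-5. So L⁻¹{1/(s+5)^2} = t·e^(-5t), and L⁻¹{3/(s+5)^2} = (3/1)·t·e^(-5t) = 3·t·e^(-5t)

Final answer: 3·t·e^(-5t)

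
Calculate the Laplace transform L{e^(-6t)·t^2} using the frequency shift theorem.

L{e^(at)·t^n} = n!/(s-a)^(n+1), so L{e^(-6t)·t^2} = 2/(s+6)^3

Final answer: 2/(s+6)^3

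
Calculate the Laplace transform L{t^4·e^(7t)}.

L{t^n·e^(at)} = n!/(s-a)^(n+1), so L{t^4·e^(7t)} = 24/(s-7)^5

Final answer: 24/(s-7)^5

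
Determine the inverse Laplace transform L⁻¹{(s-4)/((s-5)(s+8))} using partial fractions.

Using partial fractions, f(t) = (e^(5t) + 12e^(-8t))/13

Final answer: (e^(5t) + 12e^(-8t))/13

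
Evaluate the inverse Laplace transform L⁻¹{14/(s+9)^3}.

L⁻¹{n!/(s-a)^(n+1)} = t^n·e^(at) with n=2, a=-9. So L⁻¹{2/(s+9)^3} = t^2·e^(-9t), and L⁻¹{14/(s+9)^3} = (14/2)·t^2·e^(-9t) = 7·t^2·e^(-9t)

Final answer: 7·t^2·e^(-9t)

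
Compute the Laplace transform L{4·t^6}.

L{t^n} = n!/s^(n+1), so L{t^6} = 720/s^7. Then L{4·t^6} = 4·720/s^7 = 2880/s^7

Final answer: 2880/s^7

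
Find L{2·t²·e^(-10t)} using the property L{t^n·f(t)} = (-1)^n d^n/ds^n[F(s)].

L{e^(-10t)} = 1/(s+10). d/ds[1/(s+10)] = -1/(s+10)². d²/ds²[1/(s+10)] = 2/(s+10)³. So L{t²·e^(-10t)} = (-1)² · 2/(s+10)³ = 2/(s+10)³. Then L{2·t²·e^(-10t)} = 2·2/(s+10)³ = 4/(s+10)³

Final answer: 4/(s+10)³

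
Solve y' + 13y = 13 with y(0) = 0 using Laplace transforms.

sY + 13Y = 13/s. Y = 13/(s(s+13)). Partial fractions: Y = 1/s - 1/(s+13)

Final answer: y(t) = (1 - e^(-13t))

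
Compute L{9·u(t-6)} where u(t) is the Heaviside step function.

L{u(t-a)} = e^(-as)/s. Here a=6, so L{u(t-6)} = e^(-6s)/s, and L{9·u(t-6)} = 9·e^(-6s)/s

Final answer: 9·e^(-6s)/s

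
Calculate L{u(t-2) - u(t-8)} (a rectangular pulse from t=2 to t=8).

L{u(t-a)} = e^(-as)/s. L{u(t-2) - u(t-8)} = (e^(-2s) - e^(-8s))/s

Final answer: (e^(-2s) - e^(-8s))/s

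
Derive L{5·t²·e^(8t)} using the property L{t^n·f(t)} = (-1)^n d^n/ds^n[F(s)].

L{e^(8t)} = 1/(s-8). d/ds[1/(s-8)] = -1/(s-8)². d²/ds²[1/(s-8)] = 2/(s-8)³. So L{t²·e^(8t)} = (-1)² · 2/(s-8)³ = 2/(s-8)³. Then L{5·t²·e^(8t)} = 5·2/(s-8)³ = 10/(s-8)³

Final answer: 10/(s-8)³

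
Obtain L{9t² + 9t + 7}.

L{9t² + 9t + 7} = 9·2/s³ + 9/s² + 7/s = 18/s³ + 9/s² + 7/s

Final answer: 18/s³ + 9/s² + 7/s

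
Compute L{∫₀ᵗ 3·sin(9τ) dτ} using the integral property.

L{∫₀ᵗ f(τ)dτ} = F(s)/s with F(s) = 27/(s² + 81), so the result is (27/(s² + 81))/s = 27/(s(s² + 81))

Final answer: 27/(s(s² + 81))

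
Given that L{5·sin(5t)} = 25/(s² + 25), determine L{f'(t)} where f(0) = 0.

L{f'(t)} = s·F(s) - f(0) = s·25/(s² + 25) - 0 = 25s/(s² + 25)

Final answer: 25s/(s² + 25)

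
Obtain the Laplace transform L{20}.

L{20} = 20 · L{1} = 20/s

Final answer: 20/s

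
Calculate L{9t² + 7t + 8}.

L{9t² + 7t + 8} = 9·2/s³ + 7/s² + 8/s = 18/s³ + 7/s² + 8/s

Final answer: 18/s³ + 7/s² + 8/s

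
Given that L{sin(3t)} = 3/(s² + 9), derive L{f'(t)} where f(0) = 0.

L{f'(t)} = s·F(s) - f(0) = s·3/(s² + 9) - 0 = 3s/(s² + 9)

Final answer: 3s/(s² + 9)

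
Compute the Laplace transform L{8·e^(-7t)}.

L{e^(at)} = 1/(s-a), so L{e^(-7t)} = 1/(s+7). Then L{8·e^(-7t)} = 8/(s+7)

Final answer: 8/(s+7)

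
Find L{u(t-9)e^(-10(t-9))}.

u(t-a)f(t-a) with f(t)=e^(-10t). L{e^(-10t)} = 1/(s+10). By time shift: e^(-9s)/(s+10)

Final answer: e^(-9s)/(s+10)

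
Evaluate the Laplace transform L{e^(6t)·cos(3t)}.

L{e^(at)·cos(ωt)} = (s-a)/((s-a)² + ω²), so L{e^(6t)·cos(3t)} = (s-6)/((s-6)² + 9)

Final answer: (s-6)/((s-6)² + 9)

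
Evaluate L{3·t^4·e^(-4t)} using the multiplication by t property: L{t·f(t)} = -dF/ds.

Using L{t^n·e^(at)} = n!/(s-a)^(n+1), L{t^4·e^(-4t)} = 24/(s+4)^5, so L{3·t^4·e^(-4t)} = 3·24/(s+4)^5 = 72/(s+4)^5

Final answer: 72/(s+4)^5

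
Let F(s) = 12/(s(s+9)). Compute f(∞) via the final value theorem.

f(∞) = lim_{s→0} s·12/(s(s+9)) = lim_{s→0} 12/(s+9) = 12/9 = 4/3

Final answer: 4/3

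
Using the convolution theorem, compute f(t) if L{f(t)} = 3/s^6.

3/s^6 = (3/s)·(1/s^5) = L{3}·L{t^4/24}. By convolution, f(t) = 3*t^4/24 = ∫₀ᵗ 3·τ^4/24 dτ = 3·t^5/120

Final answer: 3·t^5/120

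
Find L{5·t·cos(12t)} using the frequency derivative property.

L{cos(12t)} = s/(s² + 144). Derivative: d/ds[s/(s² + 144)] = [(s² + 144) - s·2s]/(s² + 144)² = (144 - s²)/(s² + 144)². So L{t·cos(12t)} = -F'(s) = (s² - 144)/(s² + 144)². Then L{5·t·cos(12t)} = 5·(s² - 144)/(s² + 144)²

Final answer: 5·(s² - 144)/(s² + 144)²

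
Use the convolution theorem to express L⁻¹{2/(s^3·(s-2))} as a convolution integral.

2/(s^3·(s-2)) = (2/s^3)·(1/(s-2)) = L{t^2}·L{e^(2t)}. So f(t) = t^2*e^(2t) = ∫₀ᵗ τ^2·e^(2(t-τ)) dτ

Final answer: ∫₀ᵗ τ^2·e^(2(t-τ)) dτ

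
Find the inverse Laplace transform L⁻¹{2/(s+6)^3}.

L⁻¹{n!/(s-a)^(n+1)} = t^n·e^(at), so L⁻¹{2/(s+6)^3} = t^2·e^(-6t)

Final answer: t^2·e^(-6t)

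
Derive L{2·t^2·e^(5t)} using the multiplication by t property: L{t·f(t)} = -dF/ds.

Using L{t^n·e^(at)} = n!/(s-a)^(n+1), L{t^2·e^(5t)} = 2/(s-5)^3, so L{2·t^2·e^(5t)} = 2·2/(s-5)^3 = 4/(s-5)^3

Final answer: 4/(s-5)^3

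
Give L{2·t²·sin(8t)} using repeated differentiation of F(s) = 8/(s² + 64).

F(s) = 8/(s² + 64). F'(s) = -16s/(s² + 64)². F''(s) = -16(64 - 3s²)/(s² + 64)³ = (48s² - 1024)/(s² + 64)³. So L{t²·sin(8t)} = (-1)² F''(s) = (48s² - 1024)/(s² + 64)³. Then L{2·t²·sin(8t)} = 2·(48s² - 1024)/(s² + 64)³ = (96s² - 2048)/(s² + 64)³

Final answer: (96s² - 2048)/(s² + 64)³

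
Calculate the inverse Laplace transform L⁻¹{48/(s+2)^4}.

L⁻¹{n!/(s-a)^(n+1)} = t^n·e^(at) with n=3, a=-2. So L⁻¹{6/(s+2)^4} = t^3·e^(-2t), and L⁻¹{48/(s+2)^4} = (48/6)·t^3·e^(-2t) = 8·t^3·e^(-2t)

Final answer: 8·t^3·e^(-2t)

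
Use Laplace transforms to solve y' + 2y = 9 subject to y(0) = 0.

sY + 2Y = 9/s. Y = 9/(s(s+2)). Partial fractions: Y = 9/2/s - 9/2/(s+2)

Final answer: y(t) = 9/2(1 - e^(-2t))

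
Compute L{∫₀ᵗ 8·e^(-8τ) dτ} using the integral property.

L{∫₀ᵗ f(τ)dτ} = F(s)/s with F(s) = 8/(s+8), so L{∫₀ᵗ 8·e^(-8τ) dτ} = 8/(s(s+8))

Final answer: 8/(s(s+8))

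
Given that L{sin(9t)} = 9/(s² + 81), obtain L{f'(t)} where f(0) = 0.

L{f'(t)} = s·F(s) - f(0) = s·9/(s² + 81) - 0 = 9s/(s² + 81)

Final answer: 9s/(s² + 81)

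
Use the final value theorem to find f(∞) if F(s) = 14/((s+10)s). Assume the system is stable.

f(∞) = lim_{s→0} sF(s) = lim_{s→0} 14/(s+10) = 7/5

Final answer: 7/5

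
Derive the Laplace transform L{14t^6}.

L{14t^6} = 14 · L{t^6} = 14 · 720/s^7 = 10080/s^7

Final answer: 10080/s^7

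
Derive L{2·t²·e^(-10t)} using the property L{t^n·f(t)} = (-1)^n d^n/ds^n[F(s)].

L{e^(-10t)} = 1/(s+10). d/ds[1/(s+10)] = -1/(s+10)². d²/ds²[1/(s+10)] = 2/(s+10)³. So L{t²·e^(-10t)} = (-1)² · 2/(s+10)³ = 2/(s+10)³. Then L{2·t²·e^(-10t)} = 2·2/(s+10)³ = 4/(s+10)³

Final answer: 4/(s+10)³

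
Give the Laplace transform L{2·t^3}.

L{t^n} = n!/s^(n+1), so L{t^3} = 6/s^4. Then L{2·t^3} = 2·6/s^4 = 12/s^4

Final answer: 12/s^4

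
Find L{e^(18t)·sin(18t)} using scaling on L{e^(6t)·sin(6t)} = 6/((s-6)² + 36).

Scaling with a=3: L{e^(18t)·sin(18t)} = (1/3) · 6/((s/3-6)² + 36). Simplifying: 18/((s-18)² + 324)

Final answer: 18/((s-18)² + 324)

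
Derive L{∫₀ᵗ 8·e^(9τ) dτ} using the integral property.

L{∫₀ᵗ f(τ)dτ} = F(s)/s with F(s) = 8/(s-9), so L{∫₀ᵗ 8·e^(9τ) dτ} = 8/(s(s-9))

Final answer: 8/(s(s-9))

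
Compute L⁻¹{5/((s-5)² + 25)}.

Form: b/((s-a)² + b²) → e^(at)sin(bt). With a=5, b=5

Final answer: e^(5t)·sin(5t)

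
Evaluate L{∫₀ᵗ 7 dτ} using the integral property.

L{∫₀ᵗ f(τ)dτ} = F(s)/s with f(t) = 7. F(s) = 7/s, so L{∫₀ᵗ 7 dτ} = (7/s)/s = 7/s². (Check: ∫₀ᵗ 7 dτ = 7t.)

Final answer: 7/s²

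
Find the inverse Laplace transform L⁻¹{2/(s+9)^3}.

L⁻¹{n!/(s-a)^(n+1)} = t^n·e^(at), so L⁻¹{2/(s+9)^3} = t^2·e^(-9t)

Final answer: t^2·e^(-9t)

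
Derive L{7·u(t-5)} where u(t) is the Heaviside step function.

L{u(t-a)} = e^(-as)/s. Here a=5, so L{u(t-5)} = e^(-5s)/s, and L{7·u(t-5)} = 7·e^(-5s)/s

Final answer: 7·e^(-5s)/s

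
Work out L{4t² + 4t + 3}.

L{4t² + 4t + 3} = 4·2/s³ + 4/s² + 3/s = 8/s³ + 4/s² + 3/s

Final answer: 8/s³ + 4/s² + 3/s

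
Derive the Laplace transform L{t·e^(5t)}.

L{t^n·e^(at)} = n!/(s-a)^(n+1), so L{t·e^(5t)} = 1/(s-5)^2

Final answer: 1/(s-5)^2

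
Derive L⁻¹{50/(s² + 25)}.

This is the form c·a/(s² + a²) with a = 5, c = 10. L⁻¹ = 10·sin(5t)

Final answer: 10·sin(5t)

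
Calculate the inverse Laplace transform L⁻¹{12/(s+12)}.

L⁻¹{1/(s-a)} = e^(at), so L⁻¹{1/(s+12)} = e^(-12t), and L⁻¹{12/(s+12)} = 12·e^(-12t)

Final answer: 12·e^(-12t)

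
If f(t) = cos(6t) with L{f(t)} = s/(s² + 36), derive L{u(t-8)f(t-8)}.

Time shift theorem: L{u(t-a)f(t-a)} = e^(-as)F(s). Here a=8, F(s) = s/(s² + 36), so L{u(t-8)f(t-8)} = e^(-8s)·s/(s² + 36)

Final answer: e^(-8s)·s/(s² + 36)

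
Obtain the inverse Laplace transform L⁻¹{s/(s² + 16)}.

L⁻¹{s/(s² + 16)} = cos(4t)

Final answer: cos(4t)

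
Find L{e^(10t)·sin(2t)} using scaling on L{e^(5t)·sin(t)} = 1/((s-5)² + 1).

Scaling with a=2: L{e^(10t)·sin(2t)} = (1/2) · 1/((s/2-5)² + 1). Simplifying: 2/((s-10)² + 4)

Final answer: 2/((s-10)² + 4)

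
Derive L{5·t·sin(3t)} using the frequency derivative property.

L{sin(3t)} = 3/(s² + 9). By L{t·f(t)} = -F'(s): -d/ds[3/(s² + 9)] = -(3)·(-2s)/(s² + 9)² = 6s/(s² + 9)². Then L{5·t·sin(3t)} = 5·6s/(s² + 9)² = 30s/(s² + 9)²

Final answer: 30s/(s² + 9)²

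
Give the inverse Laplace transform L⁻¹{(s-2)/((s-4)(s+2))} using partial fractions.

Using partial fractions, f(t) = (2e^(4t) + 4e^(-2t))/6

Final answer: (2e^(4t) + 4e^(-2t))/6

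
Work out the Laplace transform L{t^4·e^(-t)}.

L{t^n·e^(at)} = n!/(s-a)^(n+1), so L{t^4·e^(-t)} = 24/(s+1)^5

Final answer: 24/(s+1)^5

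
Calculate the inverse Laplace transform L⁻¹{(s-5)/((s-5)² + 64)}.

Using frequency shift, L⁻¹{(s-5)/((s-5)² + 64)} = e^(5t)·cos(8t)

Final answer: e^(5t)·cos(8t)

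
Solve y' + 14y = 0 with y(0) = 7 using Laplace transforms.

L{y'} + 14L{y} = 0. sY - 7 + 14Y = 0. Y(s+14) = 7. Y = 7/(s+14)

Final answer: y(t) = 7e^(-14t)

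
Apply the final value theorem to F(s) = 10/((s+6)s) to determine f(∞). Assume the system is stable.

f(∞) = lim_{s→0} sF(s) = lim_{s→0} 10/(s+6) = 5/3

Final answer: 5/3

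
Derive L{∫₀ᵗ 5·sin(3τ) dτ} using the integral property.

L{∫₀ᵗ f(τ)dτ} = F(s)/s with F(s) = 15/(s² + 9), so the result is (15/(s² + 9))/s = 15/(s(s² + 9))

Final answer: 15/(s(s² + 9))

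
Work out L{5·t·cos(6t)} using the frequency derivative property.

L{cos(6t)} = s/(s² + 36). Derivative: d/ds[s/(s² + 36)] = [(s² + 36) - s·2s]/(s² + 36)² = (36 - s²)/(s² + 36)². So L{t·cos(6t)} = -F'(s) = (s² - 36)/(s² + 36)². Then L{5·t·cos(6t)} = 5·(s² - 36)/(s² + 36)²

Final answer: 5·(s² - 36)/(s² + 36)²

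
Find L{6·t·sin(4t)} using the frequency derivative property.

L{sin(4t)} = 4/(s² + 16). By L{t·f(t)} = -F'(s): -d/ds[4/(s² + 16)] = -(4)·(-2s)/(s² + 16)² = 8s/(s² + 16)². Then L{6·t·sin(4t)} = 6·8s/(s² + 16)² = 48s/(s² + 16)²

Final answer: 48s/(s² + 16)²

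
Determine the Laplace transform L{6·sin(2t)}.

L{sin(ωt)} = ω/(s² + ω²), so L{sin(2t)} = 2/(s² + 4). Then L{6·sin(2t)} = 6·2/(s² + 4) = 12/(s² + 4)

Final answer: 12/(s² + 4)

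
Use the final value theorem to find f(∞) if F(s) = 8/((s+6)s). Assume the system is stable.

f(∞) = lim_{s→0} sF(s) = lim_{s→0} 8/(s+6) = 4/3

Final answer: 4/3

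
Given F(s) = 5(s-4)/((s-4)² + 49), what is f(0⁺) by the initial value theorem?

f(0⁺) = lim_{s→∞} sF(s) = lim_{s→∞} 5s(s-4)/((s-4)² + 49) = 5

Final answer: 5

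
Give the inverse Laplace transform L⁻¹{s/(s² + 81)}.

L⁻¹{s/(s² + 81)} = cos(9t)

Final answer: cos(9t)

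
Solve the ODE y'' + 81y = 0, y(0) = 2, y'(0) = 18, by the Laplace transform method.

L{y''} + 81L{y} = 0. s²Y - 2s - 18 + 81Y = 0. Y(s² + 81) = 2s + 18. Y = (2s + 18)/(s² + 81). Inverting: y(t) = 2cos(9t) + 2sin(9t)

Final answer: y(t) = 2cos(9t) + 2sin(9t)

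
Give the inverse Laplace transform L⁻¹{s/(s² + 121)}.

L⁻¹{s/(s² + 121)} = cos(11t)

Final answer: cos(11t)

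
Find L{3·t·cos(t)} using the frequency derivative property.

L{cos(t)} = s/(s² + 1). Derivative: d/ds[s/(s² + 1)] = [(s² + 1) - s·2s]/(s² + 1)² = (1 - s²)/(s² + 1)². So L{t·cos(t)} = -F'(s) = (s² - 1)/(s² + 1)². Then L{3·t·cos(t)} = 3·(s² - 1)/(s² + 1)²

Final answer: 3·(s² - 1)/(s² + 1)²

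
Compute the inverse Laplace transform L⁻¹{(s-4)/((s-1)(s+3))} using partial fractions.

Using partial fractions, f(t) = (-3e^t + 7e^(-3t))/4

Final answer: (-3e^t + 7e^(-3t))/4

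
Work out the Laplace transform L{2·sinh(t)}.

L{sinh(ωt)} = ω/(s² - ω²), so L{sinh(t)} = 1/(s² - 1). Then L{2·sinh(t)} = 2·1/(s² - 1) = 2/(s² - 1)

Final answer: 2/(s² - 1)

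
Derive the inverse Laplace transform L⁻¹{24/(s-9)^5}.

L⁻¹{n!/(s-a)^(n+1)} = t^n·e^(at), so L⁻¹{24/(s-9)^5} = t^4·e^(9t)

Final answer: t^4·e^(9t)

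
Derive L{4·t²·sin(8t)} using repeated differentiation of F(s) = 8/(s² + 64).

F(s) = 8/(s² + 64). F'(s) = -16s/(s² + 64)². F''(s) = -16(64 - 3s²)/(s² + 64)³ = (48s² - 1024)/(s² + 64)³. So L{t²·sin(8t)} = (-1)² F''(s) = (48s² - 1024)/(s² + 64)³. Then L{4·t²·sin(8t)} = 4·(48s² - 1024)/(s² + 64)³ = (192s² - 4096)/(s² + 64)³

Final answer: (192s² - 4096)/(s² + 64)³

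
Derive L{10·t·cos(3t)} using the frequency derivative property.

L{cos(3t)} = s/(s² + 9). Derivative: d/ds[s/(s² + 9)] = [(s² + 9) - s·2s]/(s² + 9)² = (9 - s²)/(s² + 9)². So L{t·cos(3t)} = -F'(s) = (s² - 9)/(s² + 9)². Then L{10·t·cos(3t)} = 10·(s² - 9)/(s² + 9)²

Final answer: 10·(s² - 9)/(s² + 9)²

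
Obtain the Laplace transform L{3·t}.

L{t^n} = n!/s^(n+1), so L{t} = 1/s^2. Then L{3·t} = 3·1/s^2 = 3/s^2

Final answer: 3/s^2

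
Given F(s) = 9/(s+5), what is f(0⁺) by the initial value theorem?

f(0⁺) = lim_{s→∞} s·9/(s+5) = lim_{s→∞} 9s/(s+5) = 9

Final answer: 9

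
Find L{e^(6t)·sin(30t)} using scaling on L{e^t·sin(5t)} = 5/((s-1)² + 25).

Scaling with a=6: L{e^(6t)·sin(30t)} = (1/6) · 5/((s/6-1)² + 25). Simplifying: 30/((s-6)² + 900)

Final answer: 30/((s-6)² + 900)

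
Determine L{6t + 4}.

L{6t + 4} = 6·L{t} + 4·L{1} = 6/s² + 4/s

Final answer: 6/s² + 4/s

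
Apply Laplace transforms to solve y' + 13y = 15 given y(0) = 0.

sY + 13Y = 15/s. Y = 15/(s(s+13)). Partial fractions: Y = 15/13/s - 15/13/(s+13)

Final answer: y(t) = 15/13(1 - e^(-13t))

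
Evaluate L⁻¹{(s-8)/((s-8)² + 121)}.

Using frequency shift: L⁻¹{(s-a)/((s-a)² + b²)} = e^(at)cos(bt). Here a=8, b=11

Final answer: e^(8t)·cos(11t)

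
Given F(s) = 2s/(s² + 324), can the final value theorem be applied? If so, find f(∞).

The final value theorem requires all poles of sF(s) in the left half-plane. sF(s) = 2s²/(s² + 324) has poles at s = ±18i (imaginary axis). Theorem does NOT apply (oscillatory system).

Final answer: Not applicable (oscillatory)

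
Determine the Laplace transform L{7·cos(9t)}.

L{cos(ωt)} = s/(s² + ω²), so L{cos(9t)} = s/(s² + 81). Then L{7·cos(9t)} = 7·s/(s² + 81) = 7s/(s² + 81)

Final answer: 7s/(s² + 81)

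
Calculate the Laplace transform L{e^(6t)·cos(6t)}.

L{e^(at)·cos(ωt)} = (s-a)/((s-a)² + ω²), so L{e^(6t)·cos(6t)} = (s-6)/((s-6)² + 36)

Final answer: (s-6)/((s-6)² + 36)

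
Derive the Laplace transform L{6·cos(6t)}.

L{cos(ωt)} = s/(s² + ω²), so L{cos(6t)} = s/(s² + 36). Then L{6·cos(6t)} = 6·s/(s² + 36) = 6s/(s² + 36)

Final answer: 6s/(s² + 36)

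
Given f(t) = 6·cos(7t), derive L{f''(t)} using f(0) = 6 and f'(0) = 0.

F(s) = 6s/(s² + 49). L{f''(t)} = s²F(s) - sf(0) - f'(0) = 6s³/(s² + 49) - 6s = (6s³ - 6s(s² + 49))/(s² + 49) = -294s/(s² + 49)

Final answer: -294s/(s² + 49)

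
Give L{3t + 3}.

L{3t + 3} = 3·L{t} + 3·L{1} = 3/s² + 3/s

Final answer: 3/s² + 3/s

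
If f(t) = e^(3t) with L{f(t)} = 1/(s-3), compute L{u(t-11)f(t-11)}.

Time shift theorem: L{u(t-a)f(t-a)} = e^(-as)F(s). Here a=11, F(s) = 1/(s-3), so L{u(t-11)f(t-11)} = e^(-11s)·1/(s-3)

Final answer: e^(-11s)·1/(s-3)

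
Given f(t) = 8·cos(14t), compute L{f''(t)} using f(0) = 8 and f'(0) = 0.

F(s) = 8s/(s² + 196). L{f''(t)} = s²F(s) - sf(0) - f'(0) = 8s³/(s² + 196) - 8s = (8s³ - 8s(s² + 196))/(s² + 196) = -1568s/(s² + 196)

Final answer: -1568s/(s² + 196)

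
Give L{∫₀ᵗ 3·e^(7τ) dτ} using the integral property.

L{∫₀ᵗ f(τ)dτ} = F(s)/s with F(s) = 3/(s-7), so L{∫₀ᵗ 3·e^(7τ) dτ} = 3/(s(s-7))

Final answer: 3/(s(s-7))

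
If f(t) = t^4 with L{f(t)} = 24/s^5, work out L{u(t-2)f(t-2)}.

Time shift theorem: L{u(t-a)f(t-a)} = e^(-as)F(s). Here a=2, F(s) = 24/s^5, so L{u(t-2)f(t-2)} = e^(-2s)·24/s^5

Final answer: e^(-2s)·24/s^5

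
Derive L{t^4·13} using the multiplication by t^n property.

L{13} = 13/s. d^1/ds^1[1/s] = -1/s². d^2/ds^2[1/s] = 2/s^3. d^3/ds^3[1/s] = -6/s^4. d^4/ds^4[1/s] = 24/s^5. So L{t^4} = (-1)^{4}·24/s^5 = 24/s^5. Then L{t^4·13} = 13·24/s^5 = 312/s^5

Final answer: 312/s^5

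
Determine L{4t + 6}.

L{4t + 6} = 4·L{t} + 6·L{1} = 4/s² + 6/s

Final answer: 4/s² + 6/s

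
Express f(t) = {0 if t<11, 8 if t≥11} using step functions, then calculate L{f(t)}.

f(t) = 8·u(t-11). L{u(t-11)} = e^(-11s)/s, so L{f(t)} = 8·e^(-11s)/s

Final answer: 8·e^(-11s)/s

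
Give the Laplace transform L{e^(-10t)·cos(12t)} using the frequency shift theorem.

Frequency shift: L{e^(at)f(t)} = F(s-a). L{e^(-10t)·cos(12t)} = (s+10)/((s+10)² + 144)

Final answer: (s+10)/((s+10)² + 144)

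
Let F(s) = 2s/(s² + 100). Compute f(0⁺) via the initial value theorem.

f(0⁺) = lim_{s→∞} s·2s/(s² + 100) = lim_{s→∞} 2s²/(s² + 100) = 2

Final answer: 2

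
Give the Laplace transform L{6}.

L{6} = 6 · L{1} = 6/s

Final answer: 6/s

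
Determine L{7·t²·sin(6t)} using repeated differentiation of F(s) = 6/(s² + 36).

F(s) = 6/(s² + 36). F'(s) = -12s/(s² + 36)². F''(s) = -12(36 - 3s²)/(s² + 36)³ = (36s² - 432)/(s² + 36)³. So L{t²·sin(6t)} = (-1)² F''(s) = (36s² - 432)/(s² + 36)³. Then L{7·t²·sin(6t)} = 7·(36s² - 432)/(s² + 36)³ = (252s² - 3024)/(s² + 36)³

Final answer: (252s² - 3024)/(s² + 36)³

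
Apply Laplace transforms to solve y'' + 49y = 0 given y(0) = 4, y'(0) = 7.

L{y''} + 49L{y} = 0. s²Y - 4s - 7 + 49Y = 0. Y(s² + 49) = 4s + 7. Y = (4s + 7)/(s² + 49). Inverting: y(t) = 4cos(7t) + sin(7t)

Final answer: y(t) = 4cos(7t) + sin(7t)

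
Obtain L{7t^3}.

L{t^n} = n!/s^(n+1). So L{7t^3} = 7·3!/s^4 = 42/s^4

Final answer: 42/s^4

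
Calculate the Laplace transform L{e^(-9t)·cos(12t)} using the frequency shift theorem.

Frequency shift: L{e^(at)f(t)} = F(s-a). L{e^(-9t)·cos(12t)} = (s+9)/((s+9)² + 144)

Final answer: (s+9)/((s+9)² + 144)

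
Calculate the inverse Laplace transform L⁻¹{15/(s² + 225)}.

L⁻¹{15/(s² + 225)} = sin(15t)

Final answer: sin(15t)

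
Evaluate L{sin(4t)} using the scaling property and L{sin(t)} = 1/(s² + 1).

Using L{f(at)} = (1/a)F(s/a) with a=4: L{sin(4t)} = (1/4) · 1/((s/4)² + 1) = (1/4) · 1·16/(s² + 16) = 4/(s² + 16)

Final answer: 4/(s² + 16)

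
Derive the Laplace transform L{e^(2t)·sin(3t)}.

L{e^(at)·sin(ωt)} = ω/((s-a)² + ω²), so L{e^(2t)·sin(3t)} = 3/((s-2)² + 9)

Final answer: 3/((s-2)² + 9)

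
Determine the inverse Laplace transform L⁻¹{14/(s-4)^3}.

L⁻¹{n!/(s-a)^(n+1)} = t^n·e^(at) with n=2, a=4. So L⁻¹{2/(s-4)^3} = t^2·e^(4t), and L⁻¹{14/(s-4)^3} = (14/2)·t^2·e^(4t) = 7·t^2·e^(4t)

Final answer: 7·t^2·e^(4t)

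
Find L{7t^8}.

L{t^n} = n!/s^(n+1). So L{7t^8} = 7·8!/s^9 = 282240/s^9

Final answer: 282240/s^9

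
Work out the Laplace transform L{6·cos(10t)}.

L{cos(ωt)} = s/(s² + ω²), so L{cos(10t)} = s/(s² + 100). Then L{6·cos(10t)} = 6·s/(s² + 100) = 6s/(s² + 100)

Final answer: 6s/(s² + 100)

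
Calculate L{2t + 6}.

L{2t + 6} = 2·L{t} + 6·L{1} = 2/s² + 6/s

Final answer: 2/s² + 6/s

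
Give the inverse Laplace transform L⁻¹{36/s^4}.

L⁻¹{n!/s^(n+1)} = t^n with n=3. So L⁻¹{6/s^4} = t^3, and L⁻¹{36/s^4} = (36/6)·t^3 = 6·t^3

Final answer: 6·t^3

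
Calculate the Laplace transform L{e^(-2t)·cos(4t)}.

L{e^(at)·cos(ωt)} = (s-a)/((s-a)² + ω²), so L{e^(-2t)·cos(4t)} = (s+2)/((s+2)² + 16)

Final answer: (s+2)/((s+2)² + 16)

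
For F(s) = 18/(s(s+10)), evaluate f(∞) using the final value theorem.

f(∞) = lim_{s→0} s·18/(s(s+10)) = lim_{s→0} 18/(s+10) = 18/10 = 9/5

Final answer: 9/5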